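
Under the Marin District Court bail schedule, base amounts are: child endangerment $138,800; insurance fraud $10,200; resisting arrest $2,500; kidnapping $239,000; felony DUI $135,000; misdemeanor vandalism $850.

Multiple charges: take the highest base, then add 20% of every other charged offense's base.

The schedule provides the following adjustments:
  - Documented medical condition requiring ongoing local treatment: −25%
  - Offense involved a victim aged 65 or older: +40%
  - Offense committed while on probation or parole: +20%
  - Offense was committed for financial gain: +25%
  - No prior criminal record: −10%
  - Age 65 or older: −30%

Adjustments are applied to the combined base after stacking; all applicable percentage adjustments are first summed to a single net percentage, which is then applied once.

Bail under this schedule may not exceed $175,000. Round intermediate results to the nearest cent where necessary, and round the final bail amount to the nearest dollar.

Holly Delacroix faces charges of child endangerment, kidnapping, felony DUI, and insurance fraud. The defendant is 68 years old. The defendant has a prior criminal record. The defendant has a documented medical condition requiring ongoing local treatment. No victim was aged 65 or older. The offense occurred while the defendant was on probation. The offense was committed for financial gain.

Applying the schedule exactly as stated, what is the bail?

$175,000

Base amounts from the schedule: child endangerment $138,800; kidnapping $239,000; felony DUI $135,000; insurance fraud $10,200.
Stacking rule: highest base plus 20% of each additional charge. Highest is kidnapping at $239,000. Additional: $138,800 × 20% = $27,760; $135,000 × 20% = $27,000; $10,200 × 20% = $2,040. Combined base = $239,000 + $56,800 = $295,800.
Net percentage adjustment: −25% +20% +25% −30% = −10%. $295,800 × 0.9 = $266,220.
Result $266,220 exceeds the maximum of $175,000; bail is capped at $175,000.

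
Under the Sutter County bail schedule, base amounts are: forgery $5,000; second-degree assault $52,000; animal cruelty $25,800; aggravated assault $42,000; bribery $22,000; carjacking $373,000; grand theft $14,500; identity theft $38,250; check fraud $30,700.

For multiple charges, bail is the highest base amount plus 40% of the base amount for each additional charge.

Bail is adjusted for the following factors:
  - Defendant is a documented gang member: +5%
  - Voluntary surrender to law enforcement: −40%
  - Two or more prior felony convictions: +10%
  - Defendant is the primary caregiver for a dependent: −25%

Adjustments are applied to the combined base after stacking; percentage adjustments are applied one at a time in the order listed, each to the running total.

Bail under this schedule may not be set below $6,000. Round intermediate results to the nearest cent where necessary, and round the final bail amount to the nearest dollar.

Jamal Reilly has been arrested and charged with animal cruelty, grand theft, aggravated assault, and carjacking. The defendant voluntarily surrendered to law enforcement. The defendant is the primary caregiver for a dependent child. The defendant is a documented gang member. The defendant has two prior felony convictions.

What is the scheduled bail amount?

Base amounts from the schedule: animal cruelty $25,800; grand theft $14,500; aggravated assault $42,000; carjacking $373,000.
Stacking rule: highest base plus 40% of each additional charge. Highest is carjacking at $373,000. Additional: $25,800 × 40% = $10,320; $14,500 × 40% = $5,800; $42,000 × 40% = $16,800. Combined base = $373,000 + $32,920 = $405,920.
Defendant is a documented gang member (+5%): $405,920 × 1.05 = $426,216.
Voluntary surrender to law enforcement (−40%): $426,216 × 0.6 = $255,729.60.
Two or more prior felony convictions (+10%): $255,729.60 × 1.1 = $281,302.56.
Defendant is the primary caregiver for a dependent (−25%): $281,302.56 × 0.75 = $210,976.92.
$210,976.92 is at or above the $6,000 minimum.
Rounded to the nearest dollar: $210,977.

$210,977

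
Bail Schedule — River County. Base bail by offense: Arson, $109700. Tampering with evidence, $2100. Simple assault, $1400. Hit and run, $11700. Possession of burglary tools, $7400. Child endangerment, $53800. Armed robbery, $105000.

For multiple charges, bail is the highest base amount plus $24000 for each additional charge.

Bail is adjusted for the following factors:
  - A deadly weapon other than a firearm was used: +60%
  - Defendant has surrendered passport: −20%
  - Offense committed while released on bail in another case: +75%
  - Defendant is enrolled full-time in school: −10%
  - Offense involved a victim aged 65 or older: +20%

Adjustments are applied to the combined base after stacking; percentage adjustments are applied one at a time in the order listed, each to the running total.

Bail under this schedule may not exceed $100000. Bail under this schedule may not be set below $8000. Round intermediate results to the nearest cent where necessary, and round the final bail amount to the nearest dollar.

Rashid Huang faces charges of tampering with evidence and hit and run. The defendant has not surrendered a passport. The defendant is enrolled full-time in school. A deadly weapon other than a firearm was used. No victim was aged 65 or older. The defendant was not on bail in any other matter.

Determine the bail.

Base amounts from the schedule: tampering with evidence $2100; hit and run $11700.
Stacking rule: highest base plus $24000 per additional charge. Highest is hit and run at $11700; 1 additional charge → +$24000. Combined base = $35700.
A deadly weapon other than a firearm was used (+60%): $35700 × 1.6 = $57120.
Defendant is enrolled full-time in school (−10%): $57120 × 0.9 = $51408.
$51408 is within the $100000 maximum.
$51408 is at or above the $8000 minimum.

$51408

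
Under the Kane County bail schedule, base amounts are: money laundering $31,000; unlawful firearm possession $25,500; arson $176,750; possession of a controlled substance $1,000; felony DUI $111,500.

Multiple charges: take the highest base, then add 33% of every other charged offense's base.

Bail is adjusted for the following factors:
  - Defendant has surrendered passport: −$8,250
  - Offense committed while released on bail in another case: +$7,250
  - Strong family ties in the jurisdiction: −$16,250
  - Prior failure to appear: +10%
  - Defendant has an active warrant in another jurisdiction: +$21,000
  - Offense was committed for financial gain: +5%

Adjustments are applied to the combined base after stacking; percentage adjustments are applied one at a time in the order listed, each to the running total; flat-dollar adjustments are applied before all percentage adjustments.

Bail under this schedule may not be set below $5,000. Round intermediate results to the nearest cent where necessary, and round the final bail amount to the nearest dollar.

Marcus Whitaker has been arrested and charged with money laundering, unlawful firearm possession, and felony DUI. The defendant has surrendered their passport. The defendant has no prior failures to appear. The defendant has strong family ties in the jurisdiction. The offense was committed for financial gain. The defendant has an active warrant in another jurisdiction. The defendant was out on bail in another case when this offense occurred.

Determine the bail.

Base amounts from the schedule: money laundering $31,000; unlawful firearm possession $25,500; felony DUI $111,500.
Stacking rule: highest base plus 33% of each additional charge. Highest is felony DUI at $111,500. Additional: $31,000 × 33% = $10,230; $25,500 × 33% = $8,415. Combined base = $111,500 + $18,645 = $130,145.
Defendant has surrendered passport (−$8,250 flat): $130,145 − $8,250 = $121,895.
Offense committed while released on bail in another case (+$7,250 flat): $121,895 + $7,250 = $129,145.
Strong family ties in the jurisdiction (−$16,250 flat): $129,145 − $16,250 = $112,895.
Defendant has an active warrant in another jurisdiction (+$21,000 flat): $112,895 + $21,000 = $133,895.
Offense was committed for financial gain (+5%): $133,895 × 1.05 = $140,589.75.
$140,589.75 is at or above the $5,000 minimum.
Rounded to the nearest dollar: $140,590.

$140,590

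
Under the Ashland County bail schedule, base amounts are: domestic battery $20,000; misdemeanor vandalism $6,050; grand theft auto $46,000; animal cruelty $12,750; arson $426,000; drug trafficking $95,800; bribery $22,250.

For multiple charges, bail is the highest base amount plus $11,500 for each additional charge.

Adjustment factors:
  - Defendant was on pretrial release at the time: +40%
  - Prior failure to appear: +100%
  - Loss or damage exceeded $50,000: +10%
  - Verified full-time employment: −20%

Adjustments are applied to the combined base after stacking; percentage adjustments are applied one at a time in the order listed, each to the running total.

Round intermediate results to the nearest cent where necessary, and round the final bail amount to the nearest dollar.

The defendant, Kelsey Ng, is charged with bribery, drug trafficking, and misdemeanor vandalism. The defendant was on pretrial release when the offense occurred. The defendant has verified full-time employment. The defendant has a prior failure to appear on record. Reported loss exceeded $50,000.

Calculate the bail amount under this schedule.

Base amounts from the schedule: bribery $22,250; drug trafficking $95,800; misdemeanor vandalism $6,050.
Stacking rule: highest base plus $11,500 per additional charge. Highest is drug trafficking at $95,800; 2 additional charges → +$23,000. Combined base = $118,800.
Defendant was on pretrial release at the time (+40%): $118,800 × 1.4 = $166,320.
Prior failure to appear (+100%): $166,320 × 2 = $332,640.
Loss or damage exceeded $50,000 (+10%): $332,640 × 1.1 = $365,904.
Verified full-time employment (−20%): $365,904 × 0.8 = $292,723.20.
Rounded to the nearest dollar: $292,723.

$292,723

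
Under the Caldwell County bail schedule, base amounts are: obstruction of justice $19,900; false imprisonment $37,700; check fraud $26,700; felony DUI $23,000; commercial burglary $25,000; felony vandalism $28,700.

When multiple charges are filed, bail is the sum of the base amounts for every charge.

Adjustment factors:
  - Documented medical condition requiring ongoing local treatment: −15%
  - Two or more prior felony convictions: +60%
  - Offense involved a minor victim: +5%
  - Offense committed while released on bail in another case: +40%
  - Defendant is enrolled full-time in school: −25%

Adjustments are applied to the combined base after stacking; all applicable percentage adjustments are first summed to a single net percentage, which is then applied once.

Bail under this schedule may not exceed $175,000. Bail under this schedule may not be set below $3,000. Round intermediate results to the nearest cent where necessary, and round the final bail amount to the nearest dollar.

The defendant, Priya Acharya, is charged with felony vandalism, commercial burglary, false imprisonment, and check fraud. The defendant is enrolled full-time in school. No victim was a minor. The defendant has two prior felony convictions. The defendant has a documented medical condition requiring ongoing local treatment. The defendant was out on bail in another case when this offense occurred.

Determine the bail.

$175,000

Base amounts from the schedule: felony vandalism $28,700; commercial burglary $25,000; false imprisonment $37,700; check fraud $26,700.
Stacking rule: sum of all bases. $28,700 + $25,000 + $37,700 + $26,700 = $118,100.
Net percentage adjustment: −15% +60% +40% −25% = +60%. $118,100 × 1.6 = $188,960.
Result $188,960 exceeds the maximum of $175,000; bail is capped at $175,000.
$175,000 is at or above the $3,000 minimum.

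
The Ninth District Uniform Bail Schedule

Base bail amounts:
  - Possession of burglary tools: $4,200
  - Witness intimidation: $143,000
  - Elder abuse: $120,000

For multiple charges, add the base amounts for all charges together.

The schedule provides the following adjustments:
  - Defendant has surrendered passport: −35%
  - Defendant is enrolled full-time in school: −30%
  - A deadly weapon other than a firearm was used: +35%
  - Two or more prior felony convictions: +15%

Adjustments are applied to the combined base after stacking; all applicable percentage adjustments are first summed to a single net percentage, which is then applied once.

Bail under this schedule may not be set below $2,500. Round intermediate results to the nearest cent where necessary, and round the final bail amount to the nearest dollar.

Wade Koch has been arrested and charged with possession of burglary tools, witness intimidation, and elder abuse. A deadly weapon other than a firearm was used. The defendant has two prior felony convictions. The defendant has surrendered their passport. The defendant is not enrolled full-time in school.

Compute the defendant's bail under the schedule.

$307,280

Base amounts from the schedule: possession of burglary tools $4,200; witness intimidation $143,000; elder abuse $120,000.
Stacking rule: sum of all bases. $4,200 + $143,000 + $120,000 = $267,200.
Net percentage adjustment: −35% +35% +15% = +15%. $267,200 × 1.15 = $307,280.
$307,280 is at or above the $2,500 minimum.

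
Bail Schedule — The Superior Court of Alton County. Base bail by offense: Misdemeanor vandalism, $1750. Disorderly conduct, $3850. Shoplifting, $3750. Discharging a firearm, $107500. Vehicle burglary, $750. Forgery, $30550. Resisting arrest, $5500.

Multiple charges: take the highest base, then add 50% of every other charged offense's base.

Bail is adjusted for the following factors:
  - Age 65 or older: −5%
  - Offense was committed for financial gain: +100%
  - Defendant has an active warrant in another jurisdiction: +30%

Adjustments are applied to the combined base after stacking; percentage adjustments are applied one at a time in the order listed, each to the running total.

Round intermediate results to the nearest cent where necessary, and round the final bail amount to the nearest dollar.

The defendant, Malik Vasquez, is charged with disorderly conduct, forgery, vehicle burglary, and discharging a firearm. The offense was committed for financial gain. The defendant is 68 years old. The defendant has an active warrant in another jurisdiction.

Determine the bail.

$308935

Base amounts from the schedule: disorderly conduct $3850; forgery $30550; vehicle burglary $750; discharging a firearm $107500.
Stacking rule: highest base plus 50% of each additional charge. Highest is discharging a firearm at $107500. Additional: $3850 × 50% = $1925; $30550 × 50% = $15275; $750 × 50% = $375. Combined base = $107500 + $17575 = $125075.
Age 65 or older (−5%): $125075 × 0.95 = $118821.25.
Offense was committed for financial gain (+100%): $118821.25 × 2 = $237642.50.
Defendant has an active warrant in another jurisdiction (+30%): $237642.50 × 1.3 = $308935.25.
Rounded to the nearest dollar: $308935.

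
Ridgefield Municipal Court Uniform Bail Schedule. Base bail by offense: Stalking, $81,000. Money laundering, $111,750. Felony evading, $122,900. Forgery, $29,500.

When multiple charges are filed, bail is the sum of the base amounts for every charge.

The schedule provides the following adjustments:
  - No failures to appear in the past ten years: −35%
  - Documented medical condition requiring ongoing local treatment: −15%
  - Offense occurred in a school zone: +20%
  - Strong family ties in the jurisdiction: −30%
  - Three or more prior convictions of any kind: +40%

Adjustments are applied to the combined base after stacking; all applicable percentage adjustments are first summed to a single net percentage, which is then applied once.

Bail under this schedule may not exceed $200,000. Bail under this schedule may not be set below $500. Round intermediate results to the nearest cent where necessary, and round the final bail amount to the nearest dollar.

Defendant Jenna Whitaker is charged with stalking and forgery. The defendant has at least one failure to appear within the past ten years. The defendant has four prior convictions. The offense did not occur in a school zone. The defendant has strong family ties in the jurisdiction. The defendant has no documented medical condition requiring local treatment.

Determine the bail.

$121,550

Base amounts from the schedule: stalking $81,000; forgery $29,500.
Stacking rule: sum of all bases. $81,000 + $29,500 = $110,500.
Net percentage adjustment: −30% +40% = +10%. $110,500 × 1.1 = $121,550.
$121,550 is within the $200,000 maximum.
$121,550 is at or above the $500 minimum.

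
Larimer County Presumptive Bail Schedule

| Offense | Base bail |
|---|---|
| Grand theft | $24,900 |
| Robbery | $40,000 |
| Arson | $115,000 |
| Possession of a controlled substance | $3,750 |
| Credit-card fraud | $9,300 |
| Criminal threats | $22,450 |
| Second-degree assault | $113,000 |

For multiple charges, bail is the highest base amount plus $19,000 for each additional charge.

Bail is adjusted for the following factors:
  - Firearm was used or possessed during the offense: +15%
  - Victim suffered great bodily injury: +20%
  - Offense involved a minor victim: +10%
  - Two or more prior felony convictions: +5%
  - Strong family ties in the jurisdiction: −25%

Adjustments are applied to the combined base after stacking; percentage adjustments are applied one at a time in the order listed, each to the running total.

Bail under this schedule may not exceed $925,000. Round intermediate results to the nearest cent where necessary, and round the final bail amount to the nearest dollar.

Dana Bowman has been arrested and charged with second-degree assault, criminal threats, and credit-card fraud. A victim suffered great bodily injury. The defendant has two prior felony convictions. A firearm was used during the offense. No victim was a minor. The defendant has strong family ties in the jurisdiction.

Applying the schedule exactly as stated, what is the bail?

Base amounts from the schedule: second-degree assault $113,000; criminal threats $22,450; credit-card fraud $9,300.
Stacking rule: highest base plus $19,000 per additional charge. Highest is second-degree assault at $113,000; 2 additional charges → +$38,000. Combined base = $151,000.
Firearm was used or possessed during the offense (+15%): $151,000 × 1.15 = $173,650.
Victim suffered great bodily injury (+20%): $173,650 × 1.2 = $208,380.
Two or more prior felony convictions (+5%): $208,380 × 1.05 = $218,799.
Strong family ties in the jurisdiction (−25%): $218,799 × 0.75 = $164,099.25.
$164,099.25 is within the $925,000 maximum.
Rounded to the nearest dollar: $164,099.

$164,099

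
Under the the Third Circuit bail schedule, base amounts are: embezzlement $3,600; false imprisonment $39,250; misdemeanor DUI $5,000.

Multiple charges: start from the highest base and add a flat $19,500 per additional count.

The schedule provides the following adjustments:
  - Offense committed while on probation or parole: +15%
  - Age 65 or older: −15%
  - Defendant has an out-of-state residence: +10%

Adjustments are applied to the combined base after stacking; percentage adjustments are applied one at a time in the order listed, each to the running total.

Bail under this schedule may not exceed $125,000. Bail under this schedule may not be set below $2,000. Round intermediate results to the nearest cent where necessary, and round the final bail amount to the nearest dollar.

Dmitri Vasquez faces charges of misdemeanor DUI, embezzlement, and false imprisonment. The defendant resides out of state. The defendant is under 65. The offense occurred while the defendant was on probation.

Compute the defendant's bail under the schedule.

$98,986

Base amounts from the schedule: misdemeanor DUI $5,000; embezzlement $3,600; false imprisonment $39,250.
Stacking rule: highest base plus $19,500 per additional charge. Highest is false imprisonment at $39,250; 2 additional charges → +$39,000. Combined base = $78,250.
Offense committed while on probation or parole (+15%): $78,250 × 1.15 = $89,987.50.
Defendant has an out-of-state residence (+10%): $89,987.50 × 1.1 = $98,986.25.
$98,986.25 is within the $125,000 maximum.
$98,986.25 is at or above the $2,000 minimum.
Rounded to the nearest dollar: $98,986.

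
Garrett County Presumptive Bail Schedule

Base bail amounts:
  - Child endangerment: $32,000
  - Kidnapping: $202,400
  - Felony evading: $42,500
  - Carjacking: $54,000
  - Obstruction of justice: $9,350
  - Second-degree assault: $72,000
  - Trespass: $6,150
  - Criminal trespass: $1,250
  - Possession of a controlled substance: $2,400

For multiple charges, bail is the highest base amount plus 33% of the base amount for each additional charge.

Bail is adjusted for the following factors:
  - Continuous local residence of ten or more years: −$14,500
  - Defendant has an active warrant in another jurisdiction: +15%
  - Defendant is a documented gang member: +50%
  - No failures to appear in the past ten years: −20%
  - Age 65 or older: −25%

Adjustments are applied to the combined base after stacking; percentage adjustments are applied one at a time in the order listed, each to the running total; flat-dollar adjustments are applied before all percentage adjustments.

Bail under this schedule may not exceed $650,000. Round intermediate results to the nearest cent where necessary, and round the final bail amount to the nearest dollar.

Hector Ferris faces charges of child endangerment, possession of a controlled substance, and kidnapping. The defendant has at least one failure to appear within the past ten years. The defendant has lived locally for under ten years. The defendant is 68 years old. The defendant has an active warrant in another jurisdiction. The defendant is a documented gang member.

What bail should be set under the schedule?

Base amounts from the schedule: child endangerment $32,000; possession of a controlled substance $2,400; kidnapping $202,400.
Stacking rule: highest base plus 33% of each additional charge. Highest is kidnapping at $202,400. Additional: $32,000 × 33% = $10,560; $2,400 × 33% = $792. Combined base = $202,400 + $11,352 = $213,752.
Defendant has an active warrant in another jurisdiction (+15%): $213,752 × 1.15 = $245,814.80.
Defendant is a documented gang member (+50%): $245,814.80 × 1.5 = $368,722.20.
Age 65 or older (−25%): $368,722.20 × 0.75 = $276,541.65.
$276,541.65 is within the $650,000 maximum.
Rounded to the nearest dollar: $276,542.

$276,542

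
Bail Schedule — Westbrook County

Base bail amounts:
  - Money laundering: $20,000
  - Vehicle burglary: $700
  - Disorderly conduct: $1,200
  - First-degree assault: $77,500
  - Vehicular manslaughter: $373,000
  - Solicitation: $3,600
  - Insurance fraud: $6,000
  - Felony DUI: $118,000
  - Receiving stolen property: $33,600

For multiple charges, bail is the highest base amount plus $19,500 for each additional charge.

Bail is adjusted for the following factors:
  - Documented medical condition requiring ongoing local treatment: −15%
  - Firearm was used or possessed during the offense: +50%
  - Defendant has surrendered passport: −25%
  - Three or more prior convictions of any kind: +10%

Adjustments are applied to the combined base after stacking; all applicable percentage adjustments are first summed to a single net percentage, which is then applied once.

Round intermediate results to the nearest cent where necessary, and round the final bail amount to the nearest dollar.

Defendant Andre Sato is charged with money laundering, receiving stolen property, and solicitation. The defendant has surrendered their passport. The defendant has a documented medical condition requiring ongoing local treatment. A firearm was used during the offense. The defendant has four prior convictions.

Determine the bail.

$87,120

Base amounts from the schedule: money laundering $20,000; receiving stolen property $33,600; solicitation $3,600.
Stacking rule: highest base plus $19,500 per additional charge. Highest is receiving stolen property at $33,600; 2 additional charges → +$39,000. Combined base = $72,600.
Net percentage adjustment: −15% +50% −25% +10% = +20%. $72,600 × 1.2 = $87,120.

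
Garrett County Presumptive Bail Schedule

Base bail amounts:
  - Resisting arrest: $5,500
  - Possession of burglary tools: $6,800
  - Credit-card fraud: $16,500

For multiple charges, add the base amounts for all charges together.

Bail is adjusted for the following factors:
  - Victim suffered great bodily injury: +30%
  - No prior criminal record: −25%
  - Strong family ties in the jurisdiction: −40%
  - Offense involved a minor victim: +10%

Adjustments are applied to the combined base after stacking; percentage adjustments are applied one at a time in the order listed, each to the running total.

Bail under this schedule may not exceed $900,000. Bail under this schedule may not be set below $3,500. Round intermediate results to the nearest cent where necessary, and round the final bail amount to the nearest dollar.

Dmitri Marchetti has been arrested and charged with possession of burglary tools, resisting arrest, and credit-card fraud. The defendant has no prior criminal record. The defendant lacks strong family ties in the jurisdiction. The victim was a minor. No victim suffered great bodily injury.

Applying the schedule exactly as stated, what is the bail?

$23,760

Base amounts from the schedule: possession of burglary tools $6,800; resisting arrest $5,500; credit-card fraud $16,500.
Stacking rule: sum of all bases. $6,800 + $5,500 + $16,500 = $28,800.
No prior criminal record (−25%): $28,800 × 0.75 = $21,600.
Offense involved a minor victim (+10%): $21,600 × 1.1 = $23,760.
$23,760 is within the $900,000 maximum.
$23,760 is at or above the $3,500 minimum.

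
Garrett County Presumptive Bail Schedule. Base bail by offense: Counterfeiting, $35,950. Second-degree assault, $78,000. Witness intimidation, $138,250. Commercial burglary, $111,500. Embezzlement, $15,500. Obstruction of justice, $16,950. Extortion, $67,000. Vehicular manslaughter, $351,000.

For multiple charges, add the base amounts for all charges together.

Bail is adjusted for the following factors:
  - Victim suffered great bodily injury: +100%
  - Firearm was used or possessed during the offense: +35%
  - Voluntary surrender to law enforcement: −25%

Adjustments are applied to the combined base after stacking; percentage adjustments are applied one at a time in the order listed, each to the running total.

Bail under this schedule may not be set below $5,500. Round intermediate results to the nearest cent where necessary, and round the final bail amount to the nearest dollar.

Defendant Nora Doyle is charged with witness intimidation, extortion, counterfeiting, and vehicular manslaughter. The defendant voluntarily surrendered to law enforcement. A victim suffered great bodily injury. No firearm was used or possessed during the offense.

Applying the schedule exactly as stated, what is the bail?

Base amounts from the schedule: witness intimidation $138,250; extortion $67,000; counterfeiting $35,950; vehicular manslaughter $351,000.
Stacking rule: sum of all bases. $138,250 + $67,000 + $35,950 + $351,000 = $592,200.
Victim suffered great bodily injury (+100%): $592,200 × 2 = $1,184,400.
Voluntary surrender to law enforcement (−25%): $1,184,400 × 0.75 = $888,300.
$888,300 is at or above the $5,500 minimum.

$888,300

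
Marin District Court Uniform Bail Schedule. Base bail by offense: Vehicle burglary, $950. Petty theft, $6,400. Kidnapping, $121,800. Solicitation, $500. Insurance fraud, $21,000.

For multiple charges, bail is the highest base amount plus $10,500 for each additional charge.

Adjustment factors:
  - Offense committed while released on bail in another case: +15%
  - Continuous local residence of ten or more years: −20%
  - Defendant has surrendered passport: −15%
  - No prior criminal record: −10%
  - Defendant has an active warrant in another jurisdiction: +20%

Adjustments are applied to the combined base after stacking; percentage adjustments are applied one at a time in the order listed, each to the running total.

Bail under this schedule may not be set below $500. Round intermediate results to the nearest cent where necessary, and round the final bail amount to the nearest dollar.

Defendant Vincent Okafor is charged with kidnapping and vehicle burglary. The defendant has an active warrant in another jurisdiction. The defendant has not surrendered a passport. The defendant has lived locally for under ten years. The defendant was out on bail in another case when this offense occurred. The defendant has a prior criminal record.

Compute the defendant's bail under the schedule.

$182,574

Base amounts from the schedule: kidnapping $121,800; vehicle burglary $950.
Stacking rule: highest base plus $10,500 per additional charge. Highest is kidnapping at $121,800; 1 additional charge → +$10,500. Combined base = $132,300.
Offense committed while released on bail in another case (+15%): $132,300 × 1.15 = $152,145.
Defendant has an active warrant in another jurisdiction (+20%): $152,145 × 1.2 = $182,574.
$182,574 is at or above the $500 minimum.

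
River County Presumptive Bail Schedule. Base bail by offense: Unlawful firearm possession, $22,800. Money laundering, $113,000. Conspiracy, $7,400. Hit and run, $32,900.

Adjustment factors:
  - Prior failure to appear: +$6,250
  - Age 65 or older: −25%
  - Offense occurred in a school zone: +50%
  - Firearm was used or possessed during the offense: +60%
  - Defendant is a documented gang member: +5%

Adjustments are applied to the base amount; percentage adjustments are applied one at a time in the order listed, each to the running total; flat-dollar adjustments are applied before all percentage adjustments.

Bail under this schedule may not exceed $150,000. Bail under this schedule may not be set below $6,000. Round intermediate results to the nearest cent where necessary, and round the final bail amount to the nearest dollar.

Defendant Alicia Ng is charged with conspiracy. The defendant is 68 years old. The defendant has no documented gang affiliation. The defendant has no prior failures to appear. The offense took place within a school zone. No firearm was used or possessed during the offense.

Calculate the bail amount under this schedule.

Base amounts from the schedule: conspiracy $7,400.
Single charge. Combined base = $7,400.
Age 65 or older (−25%): $7,400 × 0.75 = $5,550.
Offense occurred in a school zone (+50%): $5,550 × 1.5 = $8,325.
$8,325 is within the $150,000 maximum.
$8,325 is at or above the $6,000 minimum.

$8,325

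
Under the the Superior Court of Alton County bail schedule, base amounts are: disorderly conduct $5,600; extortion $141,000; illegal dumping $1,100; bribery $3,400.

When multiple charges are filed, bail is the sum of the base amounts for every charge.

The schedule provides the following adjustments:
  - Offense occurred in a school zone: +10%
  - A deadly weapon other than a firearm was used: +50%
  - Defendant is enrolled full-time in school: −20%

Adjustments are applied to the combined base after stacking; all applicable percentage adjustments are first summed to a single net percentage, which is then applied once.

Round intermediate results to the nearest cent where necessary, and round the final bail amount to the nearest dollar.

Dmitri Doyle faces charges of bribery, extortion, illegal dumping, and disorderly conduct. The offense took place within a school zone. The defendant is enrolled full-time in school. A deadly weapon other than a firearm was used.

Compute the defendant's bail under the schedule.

Base amounts from the schedule: bribery $3,400; extortion $141,000; illegal dumping $1,100; disorderly conduct $5,600.
Stacking rule: sum of all bases. $3,400 + $141,000 + $1,100 + $5,600 = $151,100.
Net percentage adjustment: +10% +50% −20% = +40%. $151,100 × 1.4 = $211,540.

$211,540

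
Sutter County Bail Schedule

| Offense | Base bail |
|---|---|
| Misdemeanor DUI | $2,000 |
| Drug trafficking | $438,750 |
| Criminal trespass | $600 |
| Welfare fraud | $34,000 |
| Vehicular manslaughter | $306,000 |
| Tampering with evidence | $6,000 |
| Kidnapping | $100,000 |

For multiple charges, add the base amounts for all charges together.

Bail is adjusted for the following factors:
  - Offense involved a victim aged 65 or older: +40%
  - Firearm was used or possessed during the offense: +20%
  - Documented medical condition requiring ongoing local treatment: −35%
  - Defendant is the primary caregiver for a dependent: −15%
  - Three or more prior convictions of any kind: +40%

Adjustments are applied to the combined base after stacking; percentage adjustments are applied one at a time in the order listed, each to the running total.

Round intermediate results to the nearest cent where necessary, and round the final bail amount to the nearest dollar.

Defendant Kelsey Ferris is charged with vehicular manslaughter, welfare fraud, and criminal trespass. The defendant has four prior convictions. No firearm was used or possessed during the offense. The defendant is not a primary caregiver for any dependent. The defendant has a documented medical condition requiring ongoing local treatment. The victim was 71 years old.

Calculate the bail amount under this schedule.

Base amounts from the schedule: vehicular manslaughter $306,000; welfare fraud $34,000; criminal trespass $600.
Stacking rule: sum of all bases. $306,000 + $34,000 + $600 = $340,600.
Offense involved a victim aged 65 or older (+40%): $340,600 × 1.4 = $476,840.
Documented medical condition requiring ongoing local treatment (−35%): $476,840 × 0.65 = $309,946.
Three or more prior convictions of any kind (+40%): $309,946 × 1.4 = $433,924.40.
Rounded to the nearest dollar: $433,924.

$433,924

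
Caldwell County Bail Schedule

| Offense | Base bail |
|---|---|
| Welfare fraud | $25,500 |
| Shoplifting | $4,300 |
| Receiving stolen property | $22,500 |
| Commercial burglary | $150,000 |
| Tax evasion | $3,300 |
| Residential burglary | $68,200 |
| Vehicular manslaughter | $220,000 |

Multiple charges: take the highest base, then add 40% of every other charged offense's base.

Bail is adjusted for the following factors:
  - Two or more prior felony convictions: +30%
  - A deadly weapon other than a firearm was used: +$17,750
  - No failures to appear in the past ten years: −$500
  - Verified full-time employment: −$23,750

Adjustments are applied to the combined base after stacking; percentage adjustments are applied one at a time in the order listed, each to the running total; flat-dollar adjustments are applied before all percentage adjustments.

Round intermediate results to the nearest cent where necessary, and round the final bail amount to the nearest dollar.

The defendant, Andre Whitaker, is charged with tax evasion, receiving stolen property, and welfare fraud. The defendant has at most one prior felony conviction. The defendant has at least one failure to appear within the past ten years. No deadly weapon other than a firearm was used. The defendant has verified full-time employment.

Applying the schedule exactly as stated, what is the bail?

Base amounts from the schedule: tax evasion $3,300; receiving stolen property $22,500; welfare fraud $25,500.
Stacking rule: highest base plus 40% of each additional charge. Highest is welfare fraud at $25,500. Additional: $3,300 × 40% = $1,320; $22,500 × 40% = $9,000. Combined base = $25,500 + $10,320 = $35,820.
Verified full-time employment (−$23,750 flat): $35,820 − $23,750 = $12,070.

$12,070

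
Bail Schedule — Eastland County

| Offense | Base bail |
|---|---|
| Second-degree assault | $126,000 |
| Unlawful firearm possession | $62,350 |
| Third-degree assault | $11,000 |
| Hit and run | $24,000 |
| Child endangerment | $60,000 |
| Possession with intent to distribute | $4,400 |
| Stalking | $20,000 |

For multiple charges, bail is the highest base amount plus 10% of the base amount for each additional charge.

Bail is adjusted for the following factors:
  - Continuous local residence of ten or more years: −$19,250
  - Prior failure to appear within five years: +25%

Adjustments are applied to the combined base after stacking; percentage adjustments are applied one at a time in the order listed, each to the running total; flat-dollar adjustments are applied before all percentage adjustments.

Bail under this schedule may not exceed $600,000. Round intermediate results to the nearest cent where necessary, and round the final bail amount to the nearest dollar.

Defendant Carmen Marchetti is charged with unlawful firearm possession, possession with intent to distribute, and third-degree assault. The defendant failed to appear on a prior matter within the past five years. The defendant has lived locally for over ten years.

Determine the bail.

Base amounts from the schedule: unlawful firearm possession $62,350; possession with intent to distribute $4,400; third-degree assault $11,000.
Stacking rule: highest base plus 10% of each additional charge. Highest is unlawful firearm possession at $62,350. Additional: $4,400 × 10% = $440; $11,000 × 10% = $1,100. Combined base = $62,350 + $1,540 = $63,890.
Continuous local residence of ten or more years (−$19,250 flat): $63,890 − $19,250 = $44,640.
Prior failure to appear within five years (+25%): $44,640 × 1.25 = $55,800.
$55,800 is within the $600,000 maximum.

$55,800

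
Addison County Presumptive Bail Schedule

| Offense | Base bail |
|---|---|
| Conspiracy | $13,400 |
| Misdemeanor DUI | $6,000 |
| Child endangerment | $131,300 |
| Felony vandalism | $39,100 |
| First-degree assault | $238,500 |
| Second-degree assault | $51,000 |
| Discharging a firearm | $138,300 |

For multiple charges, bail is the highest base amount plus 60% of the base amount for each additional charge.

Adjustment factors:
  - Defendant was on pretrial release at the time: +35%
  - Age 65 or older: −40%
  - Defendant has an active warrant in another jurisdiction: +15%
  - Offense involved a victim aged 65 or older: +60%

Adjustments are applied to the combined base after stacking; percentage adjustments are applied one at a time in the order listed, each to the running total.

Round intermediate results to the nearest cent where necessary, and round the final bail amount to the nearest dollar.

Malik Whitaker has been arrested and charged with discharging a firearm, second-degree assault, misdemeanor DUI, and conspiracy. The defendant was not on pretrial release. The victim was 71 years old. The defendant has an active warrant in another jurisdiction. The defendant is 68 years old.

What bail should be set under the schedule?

$199,316

Base amounts from the schedule: discharging a firearm $138,300; second-degree assault $51,000; misdemeanor DUI $6,000; conspiracy $13,400.
Stacking rule: highest base plus 60% of each additional charge. Highest is discharging a firearm at $138,300. Additional: $51,000 × 60% = $30,600; $6,000 × 60% = $3,600; $13,400 × 60% = $8,040. Combined base = $138,300 + $42,240 = $180,540.
Age 65 or older (−40%): $180,540 × 0.6 = $108,324.
Defendant has an active warrant in another jurisdiction (+15%): $108,324 × 1.15 = $124,572.60.
Offense involved a victim aged 65 or older (+60%): $124,572.60 × 1.6 = $199,316.16.
Rounded to the nearest dollar: $199,316.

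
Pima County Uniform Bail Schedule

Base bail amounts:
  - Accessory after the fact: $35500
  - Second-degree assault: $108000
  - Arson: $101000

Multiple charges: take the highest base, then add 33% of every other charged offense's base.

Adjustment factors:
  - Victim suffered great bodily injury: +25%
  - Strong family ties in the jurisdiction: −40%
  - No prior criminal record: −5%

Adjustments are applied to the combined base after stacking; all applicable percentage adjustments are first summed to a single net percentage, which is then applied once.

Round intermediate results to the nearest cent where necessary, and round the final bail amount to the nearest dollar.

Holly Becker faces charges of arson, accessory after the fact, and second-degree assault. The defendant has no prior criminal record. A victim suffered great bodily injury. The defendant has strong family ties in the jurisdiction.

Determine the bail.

$122436

Base amounts from the schedule: arson $101000; accessory after the fact $35500; second-degree assault $108000.
Stacking rule: highest base plus 33% of each additional charge. Highest is second-degree assault at $108000. Additional: $101000 × 33% = $33330; $35500 × 33% = $11715. Combined base = $108000 + $45045 = $153045.
Net percentage adjustment: +25% −40% −5% = −20%. $153045 × 0.8 = $122436.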